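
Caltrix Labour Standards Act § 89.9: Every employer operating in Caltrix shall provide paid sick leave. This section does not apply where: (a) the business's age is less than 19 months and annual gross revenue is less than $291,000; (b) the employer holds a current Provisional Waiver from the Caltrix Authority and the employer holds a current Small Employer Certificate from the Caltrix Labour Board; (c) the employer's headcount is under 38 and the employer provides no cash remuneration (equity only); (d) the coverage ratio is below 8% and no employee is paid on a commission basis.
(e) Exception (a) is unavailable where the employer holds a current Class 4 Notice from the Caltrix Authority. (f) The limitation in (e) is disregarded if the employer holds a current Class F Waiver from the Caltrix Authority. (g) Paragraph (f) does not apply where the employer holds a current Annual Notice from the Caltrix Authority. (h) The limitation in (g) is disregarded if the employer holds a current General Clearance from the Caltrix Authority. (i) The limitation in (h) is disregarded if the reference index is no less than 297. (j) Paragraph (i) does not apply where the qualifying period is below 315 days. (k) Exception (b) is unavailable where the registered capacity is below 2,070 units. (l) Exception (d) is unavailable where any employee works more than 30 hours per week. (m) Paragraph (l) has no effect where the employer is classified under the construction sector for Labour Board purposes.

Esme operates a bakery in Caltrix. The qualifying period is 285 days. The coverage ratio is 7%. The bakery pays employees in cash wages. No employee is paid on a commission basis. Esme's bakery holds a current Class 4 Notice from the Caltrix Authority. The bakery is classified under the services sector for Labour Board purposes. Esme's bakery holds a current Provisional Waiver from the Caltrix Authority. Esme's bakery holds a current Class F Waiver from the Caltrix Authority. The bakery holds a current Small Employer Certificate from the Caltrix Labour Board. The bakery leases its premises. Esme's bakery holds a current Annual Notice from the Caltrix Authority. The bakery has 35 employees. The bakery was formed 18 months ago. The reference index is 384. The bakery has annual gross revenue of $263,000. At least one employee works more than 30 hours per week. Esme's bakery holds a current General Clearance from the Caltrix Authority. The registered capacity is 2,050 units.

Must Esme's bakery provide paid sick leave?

All of (a)'s requirements are met (the business's age is 18 months, less than the 19 months limit; annual gross revenue is $263,000, less than the $291,000 limit). As to paragraphs (e)–(j): (e) would limit (a) — a current Class 4 Notice is held — but (f) sets (e) aside: (f) operates against (e): a current Class F Waiver is held. (g) would limit (f) — a current Annual Notice is held — but (h) sets (g) aside: (h) operates against (g): a current General Clearance is held. (i) is triggered (the reference index is 384, meeting the 297 threshold), but is set aside by (j): (j) operates against (i): the qualifying period is 285 days, below the 315 days limit. So (a) applies.
Exception (b)'s conditions are all satisfied: a current Provisional Waiver is held; a current Small Employer Certificate is held. But applying paragraph (k): (k) operates against (b): the registered capacity is 2,050 units, below the 2,070 units limit. (b) is therefore removed.
Exception (c) fails — employees are paid cash wages.
All of (d)'s requirements are met (the coverage ratio is 7%, below the 8% limit; no employee is paid on commission). But: (l) operates — at least one employee exceeds 30 hours/week. (m), which would lift (l), is not engaged — the bakery is classified under the services sector. (d) is therefore removed.

No — exception (a) applies; Esme's bakery is not required to provide paid sick leave.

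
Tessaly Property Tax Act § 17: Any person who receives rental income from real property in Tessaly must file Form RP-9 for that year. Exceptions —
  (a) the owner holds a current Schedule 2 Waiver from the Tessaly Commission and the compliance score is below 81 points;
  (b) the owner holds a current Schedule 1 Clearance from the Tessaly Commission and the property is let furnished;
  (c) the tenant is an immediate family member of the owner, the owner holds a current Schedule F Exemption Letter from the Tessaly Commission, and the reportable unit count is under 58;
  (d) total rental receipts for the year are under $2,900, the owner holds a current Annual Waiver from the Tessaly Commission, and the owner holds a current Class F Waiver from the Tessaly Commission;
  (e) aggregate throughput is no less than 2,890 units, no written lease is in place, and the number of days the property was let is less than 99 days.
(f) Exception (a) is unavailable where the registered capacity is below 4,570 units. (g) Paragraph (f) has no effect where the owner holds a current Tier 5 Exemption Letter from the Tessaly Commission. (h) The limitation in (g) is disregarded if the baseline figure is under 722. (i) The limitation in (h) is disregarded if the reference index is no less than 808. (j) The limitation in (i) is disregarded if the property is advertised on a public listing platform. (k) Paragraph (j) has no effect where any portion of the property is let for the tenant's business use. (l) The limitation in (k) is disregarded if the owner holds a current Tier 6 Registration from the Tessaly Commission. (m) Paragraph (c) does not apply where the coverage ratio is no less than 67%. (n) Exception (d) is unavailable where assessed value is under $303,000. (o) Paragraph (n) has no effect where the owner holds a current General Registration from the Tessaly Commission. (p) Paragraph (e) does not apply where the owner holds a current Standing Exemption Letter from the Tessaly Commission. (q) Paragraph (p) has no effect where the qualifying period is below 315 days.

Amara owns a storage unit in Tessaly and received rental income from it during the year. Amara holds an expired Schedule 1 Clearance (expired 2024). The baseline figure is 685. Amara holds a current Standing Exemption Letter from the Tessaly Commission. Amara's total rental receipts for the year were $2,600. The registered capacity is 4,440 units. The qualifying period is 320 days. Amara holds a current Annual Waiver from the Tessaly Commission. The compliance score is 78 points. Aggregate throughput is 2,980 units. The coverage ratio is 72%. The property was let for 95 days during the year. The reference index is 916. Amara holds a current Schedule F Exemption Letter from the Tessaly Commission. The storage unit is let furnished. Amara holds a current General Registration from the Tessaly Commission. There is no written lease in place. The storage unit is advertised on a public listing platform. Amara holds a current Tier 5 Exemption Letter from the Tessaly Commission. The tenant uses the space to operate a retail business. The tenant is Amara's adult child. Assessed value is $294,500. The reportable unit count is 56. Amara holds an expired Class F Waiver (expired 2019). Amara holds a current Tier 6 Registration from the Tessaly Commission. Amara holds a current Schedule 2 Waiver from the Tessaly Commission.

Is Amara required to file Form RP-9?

Yes — Amara must file Form RP-9.

Exception (a)'s conditions are all satisfied: a current Schedule 2 Waiver is held; the compliance score is 78 points, below the 81 points limit. However, paragraphs (f)–(l) must be considered: (f) operates against (a): the registered capacity is 4,440 units, below the 4,570 units limit. (g) would limit (f) — a current Tier 5 Exemption Letter is held — but (h) sets (g) aside: (h) is triggered — the baseline figure is 685, under the 722 limit. (i) is triggered (the reference index is 916, meeting the 808 threshold), but is displaced by (j): (j) applies — the property is publicly advertised. (k) would limit (j) — the space is let for business use — but (l) sets (k) aside: (l) is triggered — a current Tier 6 Registration is held. (a) is therefore removed.
Exception (b) does not apply: no current Schedule 1 Clearance is held.
Exception (c) is satisfied on its face — the tenant is an immediate family member; a current Schedule F Exemption Letter is held; the reportable unit count is 56, under the 58 limit. Turning to paragraph (m): (m) is engaged — the coverage ratio is 72%, meeting the 67% threshold. So (c) is unavailable.
Exception (d) does not apply: no current Class F Waiver is held.
Exception (e)'s conditions are all satisfied: aggregate throughput is 2,980 units, meeting the 2,890 units threshold; there is no written lease; the number of days the property was let is 95 days, less than the 99 days limit. Turning to paragraphs (p)–(q): (p) applies — a current Standing Exemption Letter is held. (q) is inapplicable (the qualifying period is 320 days, not below 315 days), so (p) stands. (e) is therefore removed.
No exception applies. The general rule governs.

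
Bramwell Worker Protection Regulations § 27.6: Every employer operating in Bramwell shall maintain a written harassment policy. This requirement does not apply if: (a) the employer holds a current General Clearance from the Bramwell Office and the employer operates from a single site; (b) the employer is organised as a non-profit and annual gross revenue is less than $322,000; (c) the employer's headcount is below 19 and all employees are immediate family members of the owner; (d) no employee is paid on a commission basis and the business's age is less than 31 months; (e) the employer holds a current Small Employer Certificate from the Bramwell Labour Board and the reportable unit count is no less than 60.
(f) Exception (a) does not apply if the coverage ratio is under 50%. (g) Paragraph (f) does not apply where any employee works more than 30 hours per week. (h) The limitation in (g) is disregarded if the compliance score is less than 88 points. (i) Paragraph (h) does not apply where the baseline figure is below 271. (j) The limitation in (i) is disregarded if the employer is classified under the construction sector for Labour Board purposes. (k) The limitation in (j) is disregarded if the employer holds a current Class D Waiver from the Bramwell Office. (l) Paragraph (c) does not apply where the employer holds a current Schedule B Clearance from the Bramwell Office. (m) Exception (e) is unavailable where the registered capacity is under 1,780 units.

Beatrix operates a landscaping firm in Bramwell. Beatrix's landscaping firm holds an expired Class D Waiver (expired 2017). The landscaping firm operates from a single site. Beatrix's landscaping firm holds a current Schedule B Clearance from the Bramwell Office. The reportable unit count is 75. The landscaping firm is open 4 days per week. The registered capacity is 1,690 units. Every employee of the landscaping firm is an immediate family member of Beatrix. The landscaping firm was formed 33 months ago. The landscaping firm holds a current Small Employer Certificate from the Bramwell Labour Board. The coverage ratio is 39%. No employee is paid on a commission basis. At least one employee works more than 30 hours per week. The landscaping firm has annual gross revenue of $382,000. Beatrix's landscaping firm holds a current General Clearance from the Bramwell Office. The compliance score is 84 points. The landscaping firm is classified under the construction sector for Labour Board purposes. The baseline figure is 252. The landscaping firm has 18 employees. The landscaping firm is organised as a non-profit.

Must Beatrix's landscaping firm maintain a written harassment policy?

Yes — Beatrix's landscaping firm must maintain a written harassment policy.

All of (a)'s requirements are met (a current General Clearance is held; the employer operates from a single site). But: (f) is engaged — the coverage ratio is 39%, under the 50% limit. (g) would limit (f) — at least one employee exceeds 30 hours/week — but (h) sets (g) aside: (h) operates against (g): the compliance score is 84 points, less than the 88 points limit. (i) would limit (h) — the baseline figure is 252, below the 271 limit — but (j) sets (i) aside: (j) operates against (i): the landscaping firm is classified under the construction sector. (k), which would lift (j), is not triggered — the Class D Waiver is not current. Exception (a) does not apply.
Exception (b) does not apply: annual gross revenue is $382,000, not less than $322,000.
Exception (c) is satisfied on its face — the employer's headcount is 18, below the 19 limit; every employee is an immediate family member. But: (l) operates — a current Schedule B Clearance is held. So (c) is unavailable.
Exception (d) requires that the business's age is less than 31 months; but the business's age is 33 months, not less than 31 months, so (d) is unavailable.
Exception (e): a current Small Employer Certificate is held; the reportable unit count is 75, meeting the 60 threshold — every condition holds. But applying paragraph (m): (m) operates — the registered capacity is 1,690 units, under the 1,780 units limit. Exception (e) does not apply.
No exception applies. The general rule governs.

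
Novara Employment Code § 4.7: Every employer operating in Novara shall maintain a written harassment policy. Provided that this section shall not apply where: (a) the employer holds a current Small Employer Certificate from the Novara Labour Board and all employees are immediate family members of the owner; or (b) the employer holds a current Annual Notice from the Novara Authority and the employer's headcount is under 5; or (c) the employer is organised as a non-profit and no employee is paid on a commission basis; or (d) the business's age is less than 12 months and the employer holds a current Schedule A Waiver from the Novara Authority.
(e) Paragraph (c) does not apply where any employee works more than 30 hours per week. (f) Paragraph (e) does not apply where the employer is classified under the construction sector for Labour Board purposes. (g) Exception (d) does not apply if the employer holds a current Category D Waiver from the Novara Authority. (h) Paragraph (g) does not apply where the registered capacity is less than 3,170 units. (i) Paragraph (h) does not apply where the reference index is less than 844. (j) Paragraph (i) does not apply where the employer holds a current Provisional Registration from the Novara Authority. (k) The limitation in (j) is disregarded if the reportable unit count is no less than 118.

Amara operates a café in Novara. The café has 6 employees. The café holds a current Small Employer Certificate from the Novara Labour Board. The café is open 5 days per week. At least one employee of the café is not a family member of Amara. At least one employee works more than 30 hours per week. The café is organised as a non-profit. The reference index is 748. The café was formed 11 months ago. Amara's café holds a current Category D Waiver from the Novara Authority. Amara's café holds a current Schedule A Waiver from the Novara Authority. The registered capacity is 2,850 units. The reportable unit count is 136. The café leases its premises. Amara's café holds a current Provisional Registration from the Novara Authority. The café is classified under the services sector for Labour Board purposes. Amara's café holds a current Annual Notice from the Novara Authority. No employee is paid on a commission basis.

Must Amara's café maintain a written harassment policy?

Exception (a) requires that all employees are immediate family members of the owner; but at least one employee is not a family member, so (a) is unavailable.
Exception (b) fails — the employer's headcount is 6, not under 5.
Exception (c): the employer is a non-profit; no employee is paid on commission — every condition holds. But: (e) operates against (c): at least one employee exceeds 30 hours/week. (f), which would lift (e), is not triggered — the café is classified under the services sector. So (c) is unavailable.
All of (d)'s requirements are met (the business's age is 11 months, less than the 12 months limit; a current Schedule A Waiver is held). However, paragraphs (g)–(k) must be considered: (g) operates against (d): a current Category D Waiver is held. (h) would limit (g) — the registered capacity is 2,850 units, less than the 3,170 units limit — but (i) sets (h) aside: (i) operates against (h): the reference index is 748, less than the 844 limit. (j) operates (a current Provisional Registration is held), but yields to (k): (k) operates against (j): the reportable unit count is 136, meeting the 118 threshold. (d) is therefore removed.
Every exception is unavailable, so the rule governs.

Yes — Amara's café must maintain a written harassment policy.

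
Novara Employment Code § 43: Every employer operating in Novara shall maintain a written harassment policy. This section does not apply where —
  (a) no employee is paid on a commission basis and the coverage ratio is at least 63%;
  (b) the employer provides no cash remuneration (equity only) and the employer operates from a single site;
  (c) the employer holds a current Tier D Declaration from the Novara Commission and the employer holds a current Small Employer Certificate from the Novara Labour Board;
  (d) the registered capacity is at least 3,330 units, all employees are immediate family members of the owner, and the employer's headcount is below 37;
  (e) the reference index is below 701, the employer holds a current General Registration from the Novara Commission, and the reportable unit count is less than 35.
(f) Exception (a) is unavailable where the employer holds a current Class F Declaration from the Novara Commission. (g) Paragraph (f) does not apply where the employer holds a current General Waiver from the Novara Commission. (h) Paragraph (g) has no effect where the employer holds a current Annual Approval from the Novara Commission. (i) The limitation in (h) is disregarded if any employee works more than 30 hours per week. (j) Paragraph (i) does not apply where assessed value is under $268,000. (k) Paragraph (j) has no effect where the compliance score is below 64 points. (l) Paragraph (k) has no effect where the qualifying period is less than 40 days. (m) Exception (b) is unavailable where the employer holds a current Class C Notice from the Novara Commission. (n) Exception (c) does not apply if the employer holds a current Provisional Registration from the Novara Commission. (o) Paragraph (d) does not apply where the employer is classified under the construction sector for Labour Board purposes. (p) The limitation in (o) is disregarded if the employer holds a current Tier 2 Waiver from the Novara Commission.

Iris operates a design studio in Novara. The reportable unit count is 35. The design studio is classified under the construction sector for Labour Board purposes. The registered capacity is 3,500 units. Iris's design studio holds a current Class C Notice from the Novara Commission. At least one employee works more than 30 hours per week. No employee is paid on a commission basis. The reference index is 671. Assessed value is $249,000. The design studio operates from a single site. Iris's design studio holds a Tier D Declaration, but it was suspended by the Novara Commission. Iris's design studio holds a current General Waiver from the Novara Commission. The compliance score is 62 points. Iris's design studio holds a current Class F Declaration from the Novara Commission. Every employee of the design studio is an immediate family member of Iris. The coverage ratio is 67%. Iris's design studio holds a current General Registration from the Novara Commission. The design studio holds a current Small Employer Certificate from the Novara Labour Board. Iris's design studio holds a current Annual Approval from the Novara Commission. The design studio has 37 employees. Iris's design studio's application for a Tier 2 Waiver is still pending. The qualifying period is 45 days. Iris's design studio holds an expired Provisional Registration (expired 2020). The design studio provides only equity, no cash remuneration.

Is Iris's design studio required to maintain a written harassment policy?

All of (a)'s requirements are met (no employee is paid on commission; the coverage ratio is 67%, meeting the 63% threshold). Applying paragraphs (f)–(l): (f) is triggered (a current Class F Declaration is held), but is set aside by (g): (g) operates against (f): a current General Waiver is held. (h) operates (a current Annual Approval is held), but yields to (i): (i) operates against (h): at least one employee exceeds 30 hours/week. (j) operates (assessed value is $249,000, under the $268,000 limit), but is set aside by (k): (k) operates — the compliance score is 62 points, below the 64 points limit. (l) is inapplicable (the qualifying period is 45 days, not less than 40 days), so (k) stands. Exception (a) stands.
Exception (b)'s conditions are all satisfied: remuneration is equity-only; the employer operates from a single site. But applying paragraph (m): (m) applies — a current Class C Notice is held. (b) is therefore removed.
Exception (c) does not apply: no current Tier D Declaration is held.
Exception (d) does not apply: the employer's headcount is 37, not below 37.
Exception (e) does not apply: the reportable unit count is 35, not less than 35.

No — exception (a) applies; Iris's design studio is not required to maintain a written harassment policy.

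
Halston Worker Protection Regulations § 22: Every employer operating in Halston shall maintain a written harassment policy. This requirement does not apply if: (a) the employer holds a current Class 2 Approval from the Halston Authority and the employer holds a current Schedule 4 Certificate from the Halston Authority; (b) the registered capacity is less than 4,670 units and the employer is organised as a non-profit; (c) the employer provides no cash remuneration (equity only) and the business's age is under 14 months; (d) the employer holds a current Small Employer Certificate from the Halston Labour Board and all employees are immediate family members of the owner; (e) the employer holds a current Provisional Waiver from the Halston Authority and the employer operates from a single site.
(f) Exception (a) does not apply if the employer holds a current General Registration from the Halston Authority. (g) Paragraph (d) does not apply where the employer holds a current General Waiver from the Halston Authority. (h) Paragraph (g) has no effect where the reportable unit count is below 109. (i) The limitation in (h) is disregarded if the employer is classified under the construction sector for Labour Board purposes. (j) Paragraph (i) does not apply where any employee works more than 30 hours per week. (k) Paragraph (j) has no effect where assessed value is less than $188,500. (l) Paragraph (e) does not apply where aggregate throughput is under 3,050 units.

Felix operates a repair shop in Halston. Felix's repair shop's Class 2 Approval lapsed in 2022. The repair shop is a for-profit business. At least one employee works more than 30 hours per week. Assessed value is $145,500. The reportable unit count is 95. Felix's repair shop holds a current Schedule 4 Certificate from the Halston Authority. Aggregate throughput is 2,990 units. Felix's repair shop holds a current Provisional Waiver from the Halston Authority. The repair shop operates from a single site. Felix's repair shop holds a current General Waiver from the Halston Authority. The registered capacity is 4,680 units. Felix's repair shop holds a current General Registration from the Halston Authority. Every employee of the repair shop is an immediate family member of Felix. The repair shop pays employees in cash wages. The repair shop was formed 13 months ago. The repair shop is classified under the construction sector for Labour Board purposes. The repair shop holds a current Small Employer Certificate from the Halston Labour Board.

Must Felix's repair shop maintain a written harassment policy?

Yes — Felix's repair shop must maintain a written harassment policy.

Exception (a) fails — no current Class 2 Approval is held.
Exception (b) requires that the registered capacity is less than 4,670 units; but the registered capacity is 4,680 units, not less than 4,670 units, so (b) is unavailable.
Exception (c) does not apply: employees are paid cash wages.
Exception (d): a current Small Employer Certificate is held; every employee is an immediate family member — every condition holds. But: (g) is engaged — a current General Waiver is held. (h) would limit (g) — the reportable unit count is 95, below the 109 limit — but (i) sets (h) aside: (i) is engaged — the repair shop is classified under the construction sector. (j) would limit (i) — at least one employee exceeds 30 hours/week — but (k) sets (j) aside: (k) operates — assessed value is $145,500, less than the $188,500 limit. Exception (d) does not apply.
Exception (e)'s conditions are all satisfied: a current Provisional Waiver is held; the employer operates from a single site. But applying paragraph (l): (l) operates against (e): aggregate throughput is 2,990 units, under the 3,050 units limit. (e) is therefore removed.
No exception applies. The general rule governs.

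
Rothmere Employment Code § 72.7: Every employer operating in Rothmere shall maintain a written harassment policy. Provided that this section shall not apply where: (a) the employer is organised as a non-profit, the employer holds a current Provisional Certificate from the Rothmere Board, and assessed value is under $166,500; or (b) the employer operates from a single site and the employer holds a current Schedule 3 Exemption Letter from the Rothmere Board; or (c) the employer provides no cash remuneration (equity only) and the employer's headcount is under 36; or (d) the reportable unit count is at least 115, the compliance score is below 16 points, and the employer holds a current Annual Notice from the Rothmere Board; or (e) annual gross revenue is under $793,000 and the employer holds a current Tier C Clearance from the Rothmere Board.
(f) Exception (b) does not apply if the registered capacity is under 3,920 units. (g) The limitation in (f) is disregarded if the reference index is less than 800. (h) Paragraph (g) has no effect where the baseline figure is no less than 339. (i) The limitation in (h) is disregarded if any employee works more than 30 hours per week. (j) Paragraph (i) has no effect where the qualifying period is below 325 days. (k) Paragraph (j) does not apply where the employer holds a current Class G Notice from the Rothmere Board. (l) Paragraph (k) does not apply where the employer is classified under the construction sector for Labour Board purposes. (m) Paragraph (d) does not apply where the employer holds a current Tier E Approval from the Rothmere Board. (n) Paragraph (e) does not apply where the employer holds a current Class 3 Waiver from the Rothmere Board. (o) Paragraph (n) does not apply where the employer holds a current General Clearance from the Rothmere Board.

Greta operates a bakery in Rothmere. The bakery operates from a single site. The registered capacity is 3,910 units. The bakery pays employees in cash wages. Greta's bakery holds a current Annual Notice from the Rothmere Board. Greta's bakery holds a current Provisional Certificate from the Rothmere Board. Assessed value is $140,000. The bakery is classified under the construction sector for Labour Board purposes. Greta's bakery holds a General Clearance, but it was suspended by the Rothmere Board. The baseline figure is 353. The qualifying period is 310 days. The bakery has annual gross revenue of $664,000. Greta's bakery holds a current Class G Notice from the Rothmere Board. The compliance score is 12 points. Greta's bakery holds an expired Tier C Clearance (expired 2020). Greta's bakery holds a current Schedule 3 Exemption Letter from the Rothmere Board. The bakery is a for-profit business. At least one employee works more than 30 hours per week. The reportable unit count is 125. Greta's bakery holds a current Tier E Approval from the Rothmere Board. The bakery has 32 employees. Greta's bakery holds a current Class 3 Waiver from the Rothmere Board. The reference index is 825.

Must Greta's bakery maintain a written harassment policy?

Exception (a) fails — the employer is for-profit.
Exception (b): the employer operates from a single site; a current Schedule 3 Exemption Letter is held — every condition holds. But applying paragraphs (f)–(l): (f) is engaged — the registered capacity is 3,910 units, under the 3,920 units limit. (g), which would lift (f), does not operate here — the reference index is 825, not less than 800. (b) is therefore removed.
Exception (c) requires that the employer provides no cash remuneration (equity only); but employees are paid cash wages, so (c) is unavailable.
Exception (d): the reportable unit count is 125, meeting the 115 threshold; the compliance score is 12 points, below the 16 points limit; a current Annual Notice is held — every condition holds. Turning to paragraph (m): (m) operates against (d): a current Tier E Approval is held. (d) is therefore removed.
Exception (e) does not apply: no current Tier C Clearance is held.
Every exception is unavailable, so the rule governs.

Yes — Greta's bakery must maintain a written harassment policy.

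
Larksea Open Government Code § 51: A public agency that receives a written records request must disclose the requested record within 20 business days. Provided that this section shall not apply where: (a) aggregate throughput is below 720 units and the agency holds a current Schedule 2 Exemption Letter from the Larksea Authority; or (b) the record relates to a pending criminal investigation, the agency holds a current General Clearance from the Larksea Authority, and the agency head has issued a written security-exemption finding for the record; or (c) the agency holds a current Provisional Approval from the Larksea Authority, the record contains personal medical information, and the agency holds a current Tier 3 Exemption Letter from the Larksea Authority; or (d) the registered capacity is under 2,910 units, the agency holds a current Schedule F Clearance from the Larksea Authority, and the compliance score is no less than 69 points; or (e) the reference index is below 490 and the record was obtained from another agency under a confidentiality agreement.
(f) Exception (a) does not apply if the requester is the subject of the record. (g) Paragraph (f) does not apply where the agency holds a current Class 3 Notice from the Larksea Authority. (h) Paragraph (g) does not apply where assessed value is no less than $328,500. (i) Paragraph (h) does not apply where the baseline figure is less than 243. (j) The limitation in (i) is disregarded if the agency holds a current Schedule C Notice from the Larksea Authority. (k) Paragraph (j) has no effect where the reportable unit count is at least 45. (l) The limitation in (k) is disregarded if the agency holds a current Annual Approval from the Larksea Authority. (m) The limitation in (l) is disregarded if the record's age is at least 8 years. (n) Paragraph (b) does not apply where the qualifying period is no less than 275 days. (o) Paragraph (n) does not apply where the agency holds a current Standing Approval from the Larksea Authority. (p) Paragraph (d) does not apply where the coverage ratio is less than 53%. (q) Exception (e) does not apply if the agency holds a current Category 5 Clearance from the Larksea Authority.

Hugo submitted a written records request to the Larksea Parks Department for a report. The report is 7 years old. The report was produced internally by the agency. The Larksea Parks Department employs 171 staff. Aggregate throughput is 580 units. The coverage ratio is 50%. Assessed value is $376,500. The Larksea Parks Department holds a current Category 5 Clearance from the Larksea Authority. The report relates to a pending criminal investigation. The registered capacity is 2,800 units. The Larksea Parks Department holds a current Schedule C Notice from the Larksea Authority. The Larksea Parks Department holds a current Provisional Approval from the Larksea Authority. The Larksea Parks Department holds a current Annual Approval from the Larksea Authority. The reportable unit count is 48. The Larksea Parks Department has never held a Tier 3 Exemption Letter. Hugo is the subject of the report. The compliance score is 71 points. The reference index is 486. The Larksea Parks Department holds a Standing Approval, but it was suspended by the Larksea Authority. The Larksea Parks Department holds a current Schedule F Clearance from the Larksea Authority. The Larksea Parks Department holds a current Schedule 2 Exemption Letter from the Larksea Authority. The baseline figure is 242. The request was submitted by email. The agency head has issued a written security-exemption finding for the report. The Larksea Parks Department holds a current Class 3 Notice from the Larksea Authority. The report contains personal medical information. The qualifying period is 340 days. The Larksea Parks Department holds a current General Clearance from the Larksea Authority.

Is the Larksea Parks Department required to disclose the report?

Yes — the Larksea Parks Department must disclose the report.

All of (a)'s requirements are met (aggregate throughput is 580 units, below the 720 units limit; a current Schedule 2 Exemption Letter is held). Turning to paragraphs (f)–(m): (f) operates against (a): Hugo is the subject of the report. (g) applies (a current Class 3 Notice is held), but is displaced by (h): (h) operates — assessed value is $376,500, meeting the $328,500 threshold. (i) applies (the baseline figure is 242, less than the 243 limit), but yields to (j): (j) is triggered — a current Schedule C Notice is held. (k) is triggered (the reportable unit count is 48, meeting the 45 threshold), but is itself disapplied by (l): (l) operates against (k): a current Annual Approval is held. (m) is inapplicable (the record's age is 7 years, short of 8 years), so (l) stands. (a) is therefore removed.
Exception (b): the report relates to a pending investigation; a current General Clearance is held; a written security-exemption finding has been issued — every condition holds. Turning to paragraphs (n)–(o): (n) operates against (b): the qualifying period is 340 days, meeting the 275 days threshold. (o), which would lift (n), does not operate here — the Standing Approval is not current. Exception (b) does not apply.
Exception (c) does not apply: there is no Tier 3 Exemption Letter in force.
Exception (d): the registered capacity is 2,800 units, under the 2,910 units limit; a current Schedule F Clearance is held; the compliance score is 71 points, meeting the 69 points threshold — every condition holds. But: (p) operates against (d): the coverage ratio is 50%, less than the 53% limit. Exception (d) does not apply.
Exception (e) fails — the report was produced internally.
No exception is made out. the Larksea Parks Department falls within the general rule.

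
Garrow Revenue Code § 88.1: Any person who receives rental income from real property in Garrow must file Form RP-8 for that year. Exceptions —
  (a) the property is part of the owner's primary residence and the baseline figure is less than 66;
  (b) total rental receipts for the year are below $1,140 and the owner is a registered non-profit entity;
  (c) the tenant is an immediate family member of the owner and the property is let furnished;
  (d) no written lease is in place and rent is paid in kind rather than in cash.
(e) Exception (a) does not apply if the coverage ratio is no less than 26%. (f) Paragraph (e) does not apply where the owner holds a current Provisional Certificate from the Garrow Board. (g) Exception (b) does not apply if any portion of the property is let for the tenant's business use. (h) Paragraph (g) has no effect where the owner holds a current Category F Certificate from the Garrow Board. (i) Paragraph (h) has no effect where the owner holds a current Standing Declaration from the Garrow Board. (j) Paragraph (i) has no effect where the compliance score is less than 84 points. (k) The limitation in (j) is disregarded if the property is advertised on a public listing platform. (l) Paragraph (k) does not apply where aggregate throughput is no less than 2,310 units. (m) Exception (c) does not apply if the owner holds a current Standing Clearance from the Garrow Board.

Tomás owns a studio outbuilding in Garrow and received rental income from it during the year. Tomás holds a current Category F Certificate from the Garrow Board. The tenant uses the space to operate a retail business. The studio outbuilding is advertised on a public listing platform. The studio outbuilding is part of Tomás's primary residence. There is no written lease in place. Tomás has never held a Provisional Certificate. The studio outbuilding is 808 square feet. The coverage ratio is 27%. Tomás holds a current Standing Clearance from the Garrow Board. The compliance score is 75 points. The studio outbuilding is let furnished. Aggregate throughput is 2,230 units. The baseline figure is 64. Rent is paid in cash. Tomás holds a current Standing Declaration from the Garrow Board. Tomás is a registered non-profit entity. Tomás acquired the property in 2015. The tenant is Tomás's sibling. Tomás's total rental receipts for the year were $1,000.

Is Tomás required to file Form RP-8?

Yes — Tomás must file Form RP-8.

Exception (a): the studio outbuilding is part of the primary residence; the baseline figure is 64, less than the 66 limit — every condition holds. But applying paragraphs (e)–(f): (e) is engaged — the coverage ratio is 27%, meeting the 26% threshold. (f) is not triggered (no current Provisional Certificate is held), so (e) stands. (a) is therefore removed.
Exception (b): total rental receipts for the year are $1,000, below the $1,140 limit; Tomás is a registered non-profit — every condition holds. However, paragraphs (g)–(l) must be considered: (g) operates against (b): the space is let for business use. (h) applies (a current Category F Certificate is held), but is overridden by (i): (i) operates against (h): a current Standing Declaration is held. (j) applies (the compliance score is 75 points, less than the 84 points limit), but yields to (k): (k) operates against (j): the property is publicly advertised. (l) does not operate here (aggregate throughput is 2,230 units, short of 2,310 units), so (k) stands. Exception (b) does not apply.
Exception (c) is satisfied on its face — the tenant is an immediate family member; the property is let furnished. But applying paragraph (m): (m) operates — a current Standing Clearance is held. So (c) is unavailable.
Exception (d) does not apply: rent is paid in cash.
No exception is made out. Tomás falls within the general rule.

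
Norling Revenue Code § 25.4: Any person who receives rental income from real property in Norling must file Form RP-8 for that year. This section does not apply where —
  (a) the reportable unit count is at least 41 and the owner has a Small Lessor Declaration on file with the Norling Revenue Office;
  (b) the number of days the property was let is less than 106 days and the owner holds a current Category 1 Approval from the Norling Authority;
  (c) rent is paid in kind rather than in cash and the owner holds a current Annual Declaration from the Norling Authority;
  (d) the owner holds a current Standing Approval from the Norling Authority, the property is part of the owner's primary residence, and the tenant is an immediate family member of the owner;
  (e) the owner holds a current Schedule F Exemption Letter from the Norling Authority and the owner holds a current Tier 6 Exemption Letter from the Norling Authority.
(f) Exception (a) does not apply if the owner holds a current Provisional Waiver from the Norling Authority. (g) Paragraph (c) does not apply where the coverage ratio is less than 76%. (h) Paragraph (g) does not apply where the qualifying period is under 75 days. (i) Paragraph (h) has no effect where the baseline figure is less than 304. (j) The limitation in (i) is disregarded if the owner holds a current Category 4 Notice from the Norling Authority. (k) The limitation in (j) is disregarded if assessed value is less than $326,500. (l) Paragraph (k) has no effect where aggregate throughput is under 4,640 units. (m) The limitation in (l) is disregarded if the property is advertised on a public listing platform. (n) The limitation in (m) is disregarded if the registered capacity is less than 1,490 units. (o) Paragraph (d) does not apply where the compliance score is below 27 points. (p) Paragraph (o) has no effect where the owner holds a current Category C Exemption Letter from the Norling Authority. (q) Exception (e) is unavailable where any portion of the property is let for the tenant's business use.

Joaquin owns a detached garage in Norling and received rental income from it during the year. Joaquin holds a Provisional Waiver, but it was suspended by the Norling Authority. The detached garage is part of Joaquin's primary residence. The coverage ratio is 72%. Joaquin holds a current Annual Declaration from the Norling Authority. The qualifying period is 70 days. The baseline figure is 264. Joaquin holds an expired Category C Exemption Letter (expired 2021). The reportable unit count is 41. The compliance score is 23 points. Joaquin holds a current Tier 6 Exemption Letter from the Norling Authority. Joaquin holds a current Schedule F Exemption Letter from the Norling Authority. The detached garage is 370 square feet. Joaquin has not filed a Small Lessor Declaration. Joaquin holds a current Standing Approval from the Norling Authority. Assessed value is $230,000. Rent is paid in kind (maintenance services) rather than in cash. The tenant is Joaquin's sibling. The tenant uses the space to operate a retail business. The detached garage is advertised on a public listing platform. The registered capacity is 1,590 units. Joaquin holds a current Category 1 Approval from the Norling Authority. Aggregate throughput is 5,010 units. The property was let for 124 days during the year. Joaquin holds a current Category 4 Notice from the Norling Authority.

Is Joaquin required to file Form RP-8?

Yes — Joaquin must file Form RP-8.

Exception (a) does not apply: no Small Lessor Declaration is on file.
Exception (b) does not apply: the number of days the property was let is 124 days, not less than 106 days.
Exception (c)'s conditions are all satisfied: rent is paid in kind; a current Annual Declaration is held. But applying paragraphs (g)–(n): (g) operates — the coverage ratio is 72%, less than the 76% limit. (h) operates (the qualifying period is 70 days, under the 75 days limit), but is set aside by (i): (i) operates against (h): the baseline figure is 264, less than the 304 limit. (j) would limit (i) — a current Category 4 Notice is held — but (k) sets (j) aside: (k) operates against (j): assessed value is $230,000, less than the $326,500 limit. (l), which would lift (k), does not operate here — aggregate throughput is 5,010 units, not under 4,640 units. (c) is therefore removed.
All of (d)'s requirements are met (a current Standing Approval is held; the detached garage is part of the primary residence; the tenant is an immediate family member). Turning to paragraphs (o)–(p): (o) operates against (d): the compliance score is 23 points, below the 27 points limit. (p) is inapplicable (there is no Category C Exemption Letter in force), so (o) stands. (d) is therefore removed.
Exception (e)'s conditions are all satisfied: a current Schedule F Exemption Letter is held; a current Tier 6 Exemption Letter is held. But applying paragraph (q): (q) operates against (e): the space is let for business use. So (e) is unavailable.
Every exception is unavailable, so the rule governs.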